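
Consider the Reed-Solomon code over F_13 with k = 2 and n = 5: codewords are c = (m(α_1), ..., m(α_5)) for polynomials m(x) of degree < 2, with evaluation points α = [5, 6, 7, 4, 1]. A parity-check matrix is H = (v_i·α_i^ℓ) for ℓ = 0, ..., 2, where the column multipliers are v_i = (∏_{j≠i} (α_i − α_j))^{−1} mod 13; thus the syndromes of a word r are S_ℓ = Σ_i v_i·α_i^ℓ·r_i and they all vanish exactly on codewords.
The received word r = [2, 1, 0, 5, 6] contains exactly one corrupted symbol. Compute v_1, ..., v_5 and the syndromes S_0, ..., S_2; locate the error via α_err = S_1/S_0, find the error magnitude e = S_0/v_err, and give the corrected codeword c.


S = (10, 1, 4), error at position 4, error magnitude e = 2, c = [2, 1, 0, 3, 6].

Step 1: column multipliers v_i = (∏_{j≠i}(α_i − α_j))^{−1} mod 13.
  i = 1 (α = 5): (5−6)(5−7)(5−4)(5−1) = (−1)·(−2)·1·4 = 8 ≡ 8, so v_1 = 8^{−1} = 5 (mod 13).
  i = 2 (α = 6): (6−5)(6−7)(6−4)(6−1) = 1·(−1)·2·5 = −10 ≡ 3, so v_2 = 3^{−1} = 9 (mod 13).
  i = 3 (α = 7): (7−5)(7−6)(7−4)(7−1) = 2·1·3·6 = 36 ≡ 10, so v_3 = 10^{−1} = 4 (mod 13).
  i = 4 (α = 4): (4−5)(4−6)(4−7)(4−1) = (−1)·(−2)·(−3)·3 = −18 ≡ 8, so v_4 = 8^{−1} = 5 (mod 13).
  i = 5 (α = 1): (1−5)(1−6)(1−7)(1−4) = (−4)·(−5)·(−6)·(−3) = 360 ≡ 9, so v_5 = 9^{−1} = 3 (mod 13).
  v = [5, 9, 4, 5, 3].
Step 2: syndromes of r = [2, 1, 0, 5, 6] (all sums mod 13).
  S_0 = Σ v_i r_i = 5·2 + 9·1 + 4·0 + 5·5 + 3·6 = 62 ≡ 10.
  S_1 = Σ v_i α_i r_i = 5·5·2 + 9·6·1 + 4·7·0 + 5·4·5 + 3·1·6 = 222 ≡ 1.
  α_i^2 mod 13 = [12, 10, 10, 3, 1].
  S_2 = Σ v_i α_i^2 r_i = 5·12·2 + 9·10·1 + 4·10·0 + 5·3·5 + 3·1·6 = 303 ≡ 4.
  S = (10, 1, 4) ≠ 0, so r is not a codeword (an error is present).
Step 3: locate the error. For a single error e at position i, S_ℓ = v_i·e·α_i^ℓ, so α_err = S_1/S_0.
  S_0^{−1} = 10^{−1} = 4 (mod 13), so α_err = 1·4 = 4 ≡ 4 = α_4. Error position i = 4.
  Consistency check: S_2/S_1 = 4·1 = 4 ≡ 4 = α_err ✓ (single-error assumption holds).
Step 4: error magnitude e = S_0/v_4 = S_0·∏_{j≠4}(α_4 − α_j) = 10·8 = 80 ≡ 2 (mod 13).
Step 5: correct position 4: c_4 = r_4 − e = 5 − 2 ≡ 3 (mod 13). Hence c = [2, 1, 0, 3, 6].
  Check: interpolating c through the α_i gives m(x) = 7 + 12·x (degree < 2) with m(α_i) = c_i for every i, so c is indeed a codeword.


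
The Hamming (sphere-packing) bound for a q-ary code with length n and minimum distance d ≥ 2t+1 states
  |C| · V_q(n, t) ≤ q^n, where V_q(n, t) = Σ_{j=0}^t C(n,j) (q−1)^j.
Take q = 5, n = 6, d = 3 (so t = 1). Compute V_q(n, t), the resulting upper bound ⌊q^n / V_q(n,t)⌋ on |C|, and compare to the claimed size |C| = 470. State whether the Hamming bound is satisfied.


V_q(n, t) = 25, q^n = 15625, Hamming bound = 625, |C| = 470 ≤ bound (satisfied).

Step 1: Compute V_q(n, t) = Σ_{j=0}^1 C(n, j) (q−1)^j.
  j = 0: C(6,0)·(4)^0 = 1·1 = 1.
  j = 1: C(6,1)·(4)^1 = 6·4 = 24.
  V_q(n, t) = 1 + 24 = 25.
Step 2: q^n = 5^6 = 15625.
Step 3: Hamming bound ⌊q^n / V_q(n,t)⌋ = ⌊15625/25⌋ = 625.
Step 4: Compare |C| = 470 to 625: satisfied.
The claimed |C| lies below the Hamming bound.


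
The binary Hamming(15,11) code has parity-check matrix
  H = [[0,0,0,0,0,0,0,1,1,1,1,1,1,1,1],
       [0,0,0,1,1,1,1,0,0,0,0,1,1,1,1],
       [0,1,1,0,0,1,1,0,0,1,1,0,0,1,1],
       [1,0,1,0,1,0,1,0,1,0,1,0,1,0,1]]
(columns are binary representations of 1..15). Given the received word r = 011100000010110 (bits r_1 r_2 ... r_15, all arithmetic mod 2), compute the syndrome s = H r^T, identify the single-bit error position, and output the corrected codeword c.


s = (1, 1, 0, 1)^T, error position = 13, corrected codeword c = 011100000010010

Compute s = H r^T mod 2 one row at a time:
  s_1 = 0 + 0 + 0 + 1 + 0 + 1 + 1 + 0 = 3 ≡ 1 (mod 2).
  s_2 = 1 + 0 + 0 + 0 + 0 + 1 + 1 + 0 = 3 ≡ 1 (mod 2).
  s_3 = 1 + 1 + 0 + 0 + 0 + 1 + 1 + 0 = 4 ≡ 0 (mod 2).
  s_4 = 0 + 1 + 0 + 0 + 0 + 1 + 1 + 0 = 3 ≡ 1 (mod 2).
s = (1, 1, 0, 1)^T — this equals column 13 of H (binary 1101), so error is at position 13.
Correct: flip bit 13 of r = 011100000010110 to get c = 011100000010010.


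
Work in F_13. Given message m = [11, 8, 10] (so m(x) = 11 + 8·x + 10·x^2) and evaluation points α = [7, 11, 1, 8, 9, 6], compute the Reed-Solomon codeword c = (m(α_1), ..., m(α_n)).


c = [11, 9, 3, 0, 9, 3]

Message polynomial: m(x) = 11 + 8·x + 10·x^2 (mod 13).
For each evaluation point α_i, compute m(α_i) mod 13:
  α_1 = 7: Horner steps 10 → 0 → 11, so m(7) = 11.
  α_2 = 11: Horner steps 10 → 1 → 9, so m(11) = 9.
  α_3 = 1: Horner steps 10 → 5 → 3, so m(1) = 3.
  α_4 = 8: Horner steps 10 → 10 → 0, so m(8) = 0.
  α_5 = 9: Horner steps 10 → 7 → 9, so m(9) = 9.
  α_6 = 6: Horner steps 10 → 3 → 3, so m(6) = 3.
Codeword c = [11, 9, 3, 0, 9, 3] ∈ F_13^6.


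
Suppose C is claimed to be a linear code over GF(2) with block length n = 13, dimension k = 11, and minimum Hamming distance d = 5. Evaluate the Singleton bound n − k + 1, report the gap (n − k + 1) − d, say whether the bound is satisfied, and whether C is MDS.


Singleton RHS = n − k + 1 = 3, slack = -2, bound violated (no such code; not MDS).

Singleton bound: d ≤ n − k + 1.
Here n = 13, k = 11, so n − k + 1 = 3.
Given d = 5, check d ≤ 3: NO.
Slack = (n − k + 1) − d = -2.
The slack is negative: d = 5 exceeds n − k + 1 = 3 by 2, so the Singleton bound is violated and no linear [13, 11, 5]_2 code can exist. In particular it is not MDS (MDS requires d = n − k + 1 exactly).
Description: the claimed parameters are [13, 11, 5]_2; such a code would be impossible (violates the Singleton bound).


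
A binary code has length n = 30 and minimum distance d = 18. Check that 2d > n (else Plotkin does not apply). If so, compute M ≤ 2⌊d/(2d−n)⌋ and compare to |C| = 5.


Plotkin bound M ≤ 6; given |C| = 5 ≤ bound (satisfied).

Check applicability: 2d = 36, n = 30.
2d − n = 6 > 0, so Plotkin applies.
Compute d/(2d−n) = 18/6 ≈ 3.0000.
⌊d/(2d−n)⌋ = 3.
Plotkin bound: M ≤ 2·3 = 6.
Given |C| = 5, check: satisfied.
This |C| is below the Plotkin bound.


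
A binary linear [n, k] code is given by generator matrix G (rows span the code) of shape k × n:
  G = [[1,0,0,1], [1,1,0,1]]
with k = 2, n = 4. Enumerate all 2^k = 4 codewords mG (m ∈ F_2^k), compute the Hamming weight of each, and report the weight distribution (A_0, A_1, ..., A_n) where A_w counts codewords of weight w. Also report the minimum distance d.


Weight distribution: A_0 = 1, A_1 = 1, A_2 = 1, A_3 = 1. Minimum distance d = 1.

Enumerate all 2^2 = 4 messages m ∈ F_2^2.
For each, compute codeword c = mG in F_2^4, then tally its weight.
  m = 00 → c = 0000, weight = 0.
  m = 10 → c = 1001, weight = 2.
  m = 01 → c = 1101, weight = 3.
  m = 11 → c = 0100, weight = 1.
Tally weights:
  weight 0: 1 codewords.
  weight 1: 1 codewords.
  weight 2: 1 codewords.
  weight 3: 1 codewords.
Minimum distance d = smallest w > 0 with A_w > 0 = 1.
Sanity: Σ A_w = 4 = 2^2 = 4 ✓.


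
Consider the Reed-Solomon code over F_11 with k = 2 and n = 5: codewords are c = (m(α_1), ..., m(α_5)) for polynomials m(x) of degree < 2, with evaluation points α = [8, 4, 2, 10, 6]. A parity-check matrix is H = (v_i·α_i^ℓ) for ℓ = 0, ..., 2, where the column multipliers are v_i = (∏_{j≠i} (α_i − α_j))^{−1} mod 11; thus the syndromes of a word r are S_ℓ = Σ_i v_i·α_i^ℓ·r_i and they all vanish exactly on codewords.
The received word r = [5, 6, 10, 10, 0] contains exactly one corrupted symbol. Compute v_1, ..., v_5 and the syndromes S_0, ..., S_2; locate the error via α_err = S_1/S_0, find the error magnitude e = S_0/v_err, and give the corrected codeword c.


S = (2, 4, 8), error at position 3, error magnitude e = 9, c = [5, 6, 1, 10, 0].

Step 1: column multipliers v_i = (∏_{j≠i}(α_i − α_j))^{−1} mod 11.
  i = 1 (α = 8): (8−4)(8−2)(8−10)(8−6) = 4·6·(−2)·2 = −96 ≡ 3, so v_1 = 3^{−1} = 4 (mod 11).
  i = 2 (α = 4): (4−8)(4−2)(4−10)(4−6) = (−4)·2·(−6)·(−2) = −96 ≡ 3, so v_2 = 3^{−1} = 4 (mod 11).
  i = 3 (α = 2): (2−8)(2−4)(2−10)(2−6) = (−6)·(−2)·(−8)·(−4) = 384 ≡ 10, so v_3 = 10^{−1} = 10 (mod 11).
  i = 4 (α = 10): (10−8)(10−4)(10−2)(10−6) = 2·6·8·4 = 384 ≡ 10, so v_4 = 10^{−1} = 10 (mod 11).
  i = 5 (α = 6): (6−8)(6−4)(6−2)(6−10) = (−2)·2·4·(−4) = 64 ≡ 9, so v_5 = 9^{−1} = 5 (mod 11).
  v = [4, 4, 10, 10, 5].
Step 2: syndromes of r = [5, 6, 10, 10, 0] (all sums mod 11).
  S_0 = Σ v_i r_i = 4·5 + 4·6 + 10·10 + 10·10 + 5·0 = 244 ≡ 2.
  S_1 = Σ v_i α_i r_i = 4·8·5 + 4·4·6 + 10·2·10 + 10·10·10 + 5·6·0 = 1456 ≡ 4.
  α_i^2 mod 11 = [9, 5, 4, 1, 3].
  S_2 = Σ v_i α_i^2 r_i = 4·9·5 + 4·5·6 + 10·4·10 + 10·1·10 + 5·3·0 = 800 ≡ 8.
  S = (2, 4, 8) ≠ 0, so r is not a codeword (an error is present).
Step 3: locate the error. For a single error e at position i, S_ℓ = v_i·e·α_i^ℓ, so α_err = S_1/S_0.
  S_0^{−1} = 2^{−1} = 6 (mod 11), so α_err = 4·6 = 24 ≡ 2 = α_3. Error position i = 3.
  Consistency check: S_2/S_1 = 8·3 = 24 ≡ 2 = α_err ✓ (single-error assumption holds).
Step 4: error magnitude e = S_0/v_3 = S_0·∏_{j≠3}(α_3 − α_j) = 2·10 = 20 ≡ 9 (mod 11).
Step 5: correct position 3: c_3 = r_3 − e = 10 − 9 ≡ 1 (mod 11). Hence c = [5, 6, 1, 10, 0].
  Check: interpolating c through the α_i gives m(x) = 7 + 8·x (degree < 2) with m(α_i) = c_i for every i, so c is indeed a codeword.


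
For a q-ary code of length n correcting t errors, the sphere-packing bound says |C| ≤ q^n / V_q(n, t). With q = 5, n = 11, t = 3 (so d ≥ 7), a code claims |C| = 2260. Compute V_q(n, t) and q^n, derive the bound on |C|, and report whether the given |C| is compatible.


V_q(n, t) = 11485, q^n = 48828125, Hamming bound = 4251, |C| = 2260 ≤ bound (satisfied).

Step 1: Compute V_q(n, t) = Σ_{j=0}^3 C(n, j) (q−1)^j.
  j = 0: C(11,0)·(4)^0 = 1·1 = 1.
  j = 1: C(11,1)·(4)^1 = 11·4 = 44.
  j = 2: C(11,2)·(4)^2 = 55·16 = 880.
  j = 3: C(11,3)·(4)^3 = 165·64 = 10560.
  V_q(n, t) = 1 + 44 + 880 + 10560 = 11485.
Step 2: q^n = 5^11 = 48828125.
Step 3: Hamming bound ⌊q^n / V_q(n,t)⌋ = ⌊48828125/11485⌋ = 4251.
Step 4: Compare |C| = 2260 to 4251: satisfied.
The claimed |C| lies below the Hamming bound.


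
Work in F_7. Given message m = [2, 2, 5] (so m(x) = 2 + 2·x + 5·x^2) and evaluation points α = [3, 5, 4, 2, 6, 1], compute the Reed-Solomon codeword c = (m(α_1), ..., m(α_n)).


c = [4, 4, 6, 5, 5, 2]

Message polynomial: m(x) = 2 + 2·x + 5·x^2 (mod 7).
For each evaluation point α_i, compute m(α_i) mod 7:
  α_1 = 3: Horner steps 5 → 3 → 4, so m(3) = 4.
  α_2 = 5: Horner steps 5 → 6 → 4, so m(5) = 4.
  α_3 = 4: Horner steps 5 → 1 → 6, so m(4) = 6.
  α_4 = 2: Horner steps 5 → 5 → 5, so m(2) = 5.
  α_5 = 6: Horner steps 5 → 4 → 5, so m(6) = 5.
  α_6 = 1: Horner steps 5 → 0 → 2, so m(1) = 2.
Codeword c = [4, 4, 6, 5, 5, 2] ∈ F_7^6.


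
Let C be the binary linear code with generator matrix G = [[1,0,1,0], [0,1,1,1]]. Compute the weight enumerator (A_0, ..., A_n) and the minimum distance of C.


Weight distribution: A_0 = 1, A_2 = 1, A_3 = 2. Minimum distance d = 2.

Enumerate all 2^2 = 4 messages m ∈ F_2^2.
For each, compute codeword c = mG in F_2^4, then tally its weight.
  m = 00 → c = 0000, weight = 0.
  m = 10 → c = 1010, weight = 2.
  m = 01 → c = 0111, weight = 3.
  m = 11 → c = 1101, weight = 3.
Tally weights:
  weight 0: 1 codewords.
  weight 2: 1 codewords.
  weight 3: 2 codewords.
Minimum distance d = smallest w > 0 with A_w > 0 = 2.
Sanity: Σ A_w = 4 = 2^2 = 4 ✓.


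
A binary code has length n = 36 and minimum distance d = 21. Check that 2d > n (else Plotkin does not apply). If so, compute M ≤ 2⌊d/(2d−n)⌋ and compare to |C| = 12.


Plotkin bound M ≤ 6; given |C| = 12 > bound (violated).

Check applicability: 2d = 42, n = 36.
2d − n = 6 > 0, so Plotkin applies.
Compute d/(2d−n) = 21/6 ≈ 3.5000.
⌊d/(2d−n)⌋ = 3.
Plotkin bound: M ≤ 2·3 = 6.
Given |C| = 12, check: VIOLATED.
This |C| is above the Plotkin bound, so no binary code with n = 36, d = 21 and 12 codewords exists.


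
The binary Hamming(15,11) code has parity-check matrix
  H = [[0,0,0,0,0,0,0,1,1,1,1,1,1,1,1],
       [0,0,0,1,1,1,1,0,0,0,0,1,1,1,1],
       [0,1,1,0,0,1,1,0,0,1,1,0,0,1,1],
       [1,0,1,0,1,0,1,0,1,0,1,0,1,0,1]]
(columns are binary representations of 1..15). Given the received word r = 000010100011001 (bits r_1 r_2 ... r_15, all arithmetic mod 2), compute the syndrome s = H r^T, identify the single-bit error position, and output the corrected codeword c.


s = (1, 0, 1, 0)^T, error position = 10, corrected codeword c = 000010100111001

Compute s = H r^T mod 2 one row at a time:
  s_1 = 0 + 0 + 0 + 1 + 1 + 0 + 0 + 1 = 3 ≡ 1 (mod 2).
  s_2 = 0 + 1 + 0 + 1 + 1 + 0 + 0 + 1 = 4 ≡ 0 (mod 2).
  s_3 = 0 + 0 + 0 + 1 + 0 + 1 + 0 + 1 = 3 ≡ 1 (mod 2).
  s_4 = 0 + 0 + 1 + 1 + 0 + 1 + 0 + 1 = 4 ≡ 0 (mod 2).
s = (1, 0, 1, 0)^T — this equals column 10 of H (binary 1010), so error is at position 10.
Correct: flip bit 10 of r = 000010100011001 to get c = 000010100111001.


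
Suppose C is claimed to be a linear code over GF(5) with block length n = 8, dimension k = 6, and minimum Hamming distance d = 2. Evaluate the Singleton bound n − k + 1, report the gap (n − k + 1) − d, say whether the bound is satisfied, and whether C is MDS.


Singleton RHS = n − k + 1 = 3, slack = 1, bound satisfied, not MDS.

Singleton bound: d ≤ n − k + 1.
Here n = 8, k = 6, so n − k + 1 = 3.
Given d = 2, check d ≤ 3: YES.
Slack = (n − k + 1) − d = 1.
The code is NOT MDS (slack = 1 > 0).
Description: the claimed parameters are [8, 6, 2]_5; such a code would be non-MDS.


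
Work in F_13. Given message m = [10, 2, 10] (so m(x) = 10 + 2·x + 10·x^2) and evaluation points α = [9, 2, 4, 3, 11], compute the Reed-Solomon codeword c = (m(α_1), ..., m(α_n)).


c = [6, 2, 9, 2, 7]

Message polynomial: m(x) = 10 + 2·x + 10·x^2 (mod 13).
For each evaluation point α_i, compute m(α_i) mod 13:
  α_1 = 9: Horner steps 10 → 1 → 6, so m(9) = 6.
  α_2 = 2: Horner steps 10 → 9 → 2, so m(2) = 2.
  α_3 = 4: Horner steps 10 → 3 → 9, so m(4) = 9.
  α_4 = 3: Horner steps 10 → 6 → 2, so m(3) = 2.
  α_5 = 11: Horner steps 10 → 8 → 7, so m(11) = 7.
Codeword c = [6, 2, 9, 2, 7] ∈ F_13^5.


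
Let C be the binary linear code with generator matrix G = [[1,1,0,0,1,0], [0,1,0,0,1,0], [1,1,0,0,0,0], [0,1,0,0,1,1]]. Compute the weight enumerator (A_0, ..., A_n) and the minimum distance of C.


Weight distribution: A_0 = 1, A_1 = 4, A_2 = 6, A_3 = 4, A_4 = 1. Minimum distance d = 1.

Enumerate all 2^4 = 16 messages m ∈ F_2^4.
For each, compute codeword c = mG in F_2^6, then tally its weight.
  m = 0000 → c = 000000, weight = 0.
  m = 1000 → c = 110010, weight = 3.
  m = 0100 → c = 010010, weight = 2.
  m = 1100 → c = 100000, weight = 1.
  m = 0010 → c = 110000, weight = 2.
  m = 1010 → c = 000010, weight = 1.
  m = 0110 → c = 100010, weight = 2.
  m = 1110 → c = 010000, weight = 1.
  m = 0001 → c = 010011, weight = 3.
  m = 1001 → c = 100001, weight = 2.
  m = 0101 → c = 000001, weight = 1.
  m = 1101 → c = 110011, weight = 4.
  m = 0011 → c = 100011, weight = 3.
  m = 1011 → c = 010001, weight = 2.
  m = 0111 → c = 110001, weight = 3.
  m = 1111 → c = 000011, weight = 2.
Tally weights:
  weight 0: 1 codewords.
  weight 1: 4 codewords.
  weight 2: 6 codewords.
  weight 3: 4 codewords.
  weight 4: 1 codewords.
Minimum distance d = smallest w > 0 with A_w > 0 = 1.
Sanity: Σ A_w = 16 = 2^4 = 16 ✓.


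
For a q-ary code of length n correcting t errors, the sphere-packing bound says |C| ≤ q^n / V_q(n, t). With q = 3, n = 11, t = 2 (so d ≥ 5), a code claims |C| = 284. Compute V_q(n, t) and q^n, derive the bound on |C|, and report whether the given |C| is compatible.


V_q(n, t) = 243, q^n = 177147, Hamming bound = 729, |C| = 284 ≤ bound (satisfied).

Step 1: Compute V_q(n, t) = Σ_{j=0}^2 C(n, j) (q−1)^j.
  j = 0: C(11,0)·(2)^0 = 1·1 = 1.
  j = 1: C(11,1)·(2)^1 = 11·2 = 22.
  j = 2: C(11,2)·(2)^2 = 55·4 = 220.
  V_q(n, t) = 1 + 22 + 220 = 243.
Step 2: q^n = 3^11 = 177147.
Step 3: Hamming bound ⌊q^n / V_q(n,t)⌋ = ⌊177147/243⌋ = 729.
Step 4: Compare |C| = 284 to 729: satisfied.
The claimed |C| lies below the Hamming bound.


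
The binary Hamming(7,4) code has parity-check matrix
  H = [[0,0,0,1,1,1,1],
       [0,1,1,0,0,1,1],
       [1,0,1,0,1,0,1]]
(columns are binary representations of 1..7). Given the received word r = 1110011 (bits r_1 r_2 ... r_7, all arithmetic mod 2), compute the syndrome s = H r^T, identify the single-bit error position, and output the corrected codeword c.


s = (0, 0, 1)^T, error position = 1, corrected codeword c = 0110011

Compute s = H r^T mod 2 one row at a time:
  s_1 = 0 + 0 + 1 + 1 = 2 ≡ 0 (mod 2).
  s_2 = 1 + 1 + 1 + 1 = 4 ≡ 0 (mod 2).
  s_3 = 1 + 1 + 0 + 1 = 3 ≡ 1 (mod 2).
s = (0, 0, 1)^T — this equals column 1 of H (binary 001), so error is at position 1.
Correct: flip bit 1 of r = 1110011 to get c = 0110011.


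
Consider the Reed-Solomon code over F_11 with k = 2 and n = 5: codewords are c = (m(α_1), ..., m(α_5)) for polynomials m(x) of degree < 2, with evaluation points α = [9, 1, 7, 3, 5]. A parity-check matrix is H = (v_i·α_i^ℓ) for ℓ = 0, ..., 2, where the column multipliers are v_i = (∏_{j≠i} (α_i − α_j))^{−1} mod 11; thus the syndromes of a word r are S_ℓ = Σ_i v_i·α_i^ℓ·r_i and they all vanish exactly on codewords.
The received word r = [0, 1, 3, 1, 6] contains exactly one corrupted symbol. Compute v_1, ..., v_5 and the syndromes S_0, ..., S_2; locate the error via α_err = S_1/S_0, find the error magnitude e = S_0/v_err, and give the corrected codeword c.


S = (1, 3, 9), error at position 4, error magnitude e = 3, c = [0, 1, 3, 9, 6].

Step 1: column multipliers v_i = (∏_{j≠i}(α_i − α_j))^{−1} mod 11.
  i = 1 (α = 9): (9−1)(9−7)(9−3)(9−5) = 8·2·6·4 = 384 ≡ 10, so v_1 = 10^{−1} = 10 (mod 11).
  i = 2 (α = 1): (1−9)(1−7)(1−3)(1−5) = (−8)·(−6)·(−2)·(−4) = 384 ≡ 10, so v_2 = 10^{−1} = 10 (mod 11).
  i = 3 (α = 7): (7−9)(7−1)(7−3)(7−5) = (−2)·6·4·2 = −96 ≡ 3, so v_3 = 3^{−1} = 4 (mod 11).
  i = 4 (α = 3): (3−9)(3−1)(3−7)(3−5) = (−6)·2·(−4)·(−2) = −96 ≡ 3, so v_4 = 3^{−1} = 4 (mod 11).
  i = 5 (α = 5): (5−9)(5−1)(5−7)(5−3) = (−4)·4·(−2)·2 = 64 ≡ 9, so v_5 = 9^{−1} = 5 (mod 11).
  v = [10, 10, 4, 4, 5].
Step 2: syndromes of r = [0, 1, 3, 1, 6] (all sums mod 11).
  S_0 = Σ v_i r_i = 10·0 + 10·1 + 4·3 + 4·1 + 5·6 = 56 ≡ 1.
  S_1 = Σ v_i α_i r_i = 10·9·0 + 10·1·1 + 4·7·3 + 4·3·1 + 5·5·6 = 256 ≡ 3.
  α_i^2 mod 11 = [4, 1, 5, 9, 3].
  S_2 = Σ v_i α_i^2 r_i = 10·4·0 + 10·1·1 + 4·5·3 + 4·9·1 + 5·3·6 = 196 ≡ 9.
  S = (1, 3, 9) ≠ 0, so r is not a codeword (an error is present).
Step 3: locate the error. For a single error e at position i, S_ℓ = v_i·e·α_i^ℓ, so α_err = S_1/S_0.
  S_0^{−1} = 1^{−1} = 1 (mod 11), so α_err = 3·1 = 3 ≡ 3 = α_4. Error position i = 4.
  Consistency check: S_2/S_1 = 9·4 = 36 ≡ 3 = α_err ✓ (single-error assumption holds).
Step 4: error magnitude e = S_0/v_4 = S_0·∏_{j≠4}(α_4 − α_j) = 1·3 = 3 ≡ 3 (mod 11).
Step 5: correct position 4: c_4 = r_4 − e = 1 − 3 ≡ 9 (mod 11). Hence c = [0, 1, 3, 9, 6].
  Check: interpolating c through the α_i gives m(x) = 8 + 4·x (degree < 2) with m(α_i) = c_i for every i, so c is indeed a codeword.


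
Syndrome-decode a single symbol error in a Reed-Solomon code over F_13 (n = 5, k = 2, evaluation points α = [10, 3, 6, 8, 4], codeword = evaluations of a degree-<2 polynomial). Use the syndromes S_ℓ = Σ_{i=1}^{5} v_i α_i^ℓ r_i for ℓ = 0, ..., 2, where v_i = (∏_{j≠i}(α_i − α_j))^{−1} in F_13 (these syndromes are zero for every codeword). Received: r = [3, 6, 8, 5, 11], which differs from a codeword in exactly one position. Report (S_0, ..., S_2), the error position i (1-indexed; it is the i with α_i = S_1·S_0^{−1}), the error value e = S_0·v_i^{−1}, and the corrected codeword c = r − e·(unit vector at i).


S = (6, 8, 2), error at position 1, error magnitude e = 1, c = [2, 6, 8, 5, 11].

Step 1: column multipliers v_i = (∏_{j≠i}(α_i − α_j))^{−1} mod 13.
  i = 1 (α = 10): (10−3)(10−6)(10−8)(10−4) = 7·4·2·6 = 336 ≡ 11, so v_1 = 11^{−1} = 6 (mod 13).
  i = 2 (α = 3): (3−10)(3−6)(3−8)(3−4) = (−7)·(−3)·(−5)·(−1) = 105 ≡ 1, so v_2 = 1^{−1} = 1 (mod 13).
  i = 3 (α = 6): (6−10)(6−3)(6−8)(6−4) = (−4)·3·(−2)·2 = 48 ≡ 9, so v_3 = 9^{−1} = 3 (mod 13).
  i = 4 (α = 8): (8−10)(8−3)(8−6)(8−4) = (−2)·5·2·4 = −80 ≡ 11, so v_4 = 11^{−1} = 6 (mod 13).
  i = 5 (α = 4): (4−10)(4−3)(4−6)(4−8) = (−6)·1·(−2)·(−4) = −48 ≡ 4, so v_5 = 4^{−1} = 10 (mod 13).
  v = [6, 1, 3, 6, 10].
Step 2: syndromes of r = [3, 6, 8, 5, 11] (all sums mod 13).
  S_0 = Σ v_i r_i = 6·3 + 1·6 + 3·8 + 6·5 + 10·11 = 188 ≡ 6.
  S_1 = Σ v_i α_i r_i = 6·10·3 + 1·3·6 + 3·6·8 + 6·8·5 + 10·4·11 = 1022 ≡ 8.
  α_i^2 mod 13 = [9, 9, 10, 12, 3].
  S_2 = Σ v_i α_i^2 r_i = 6·9·3 + 1·9·6 + 3·10·8 + 6·12·5 + 10·3·11 = 1146 ≡ 2.
  S = (6, 8, 2) ≠ 0, so r is not a codeword (an error is present).
Step 3: locate the error. For a single error e at position i, S_ℓ = v_i·e·α_i^ℓ, so α_err = S_1/S_0.
  S_0^{−1} = 6^{−1} = 11 (mod 13), so α_err = 8·11 = 88 ≡ 10 = α_1. Error position i = 1.
  Consistency check: S_2/S_1 = 2·5 = 10 ≡ 10 = α_err ✓ (single-error assumption holds).
Step 4: error magnitude e = S_0/v_1 = S_0·∏_{j≠1}(α_1 − α_j) = 6·11 = 66 ≡ 1 (mod 13).
Step 5: correct position 1: c_1 = r_1 − e = 3 − 1 ≡ 2 (mod 13). Hence c = [2, 6, 8, 5, 11].
  Check: interpolating c through the α_i gives m(x) = 4 + 5·x (degree < 2) with m(α_i) = c_i for every i, so c is indeed a codeword.


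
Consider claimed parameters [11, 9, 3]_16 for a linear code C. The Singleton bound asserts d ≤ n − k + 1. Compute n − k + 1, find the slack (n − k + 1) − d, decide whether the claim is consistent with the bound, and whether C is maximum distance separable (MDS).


Singleton RHS = n − k + 1 = 3, slack = 0, bound satisfied, MDS.

Singleton bound: d ≤ n − k + 1.
Here n = 11, k = 9, so n − k + 1 = 3.
Given d = 3, check d ≤ 3: YES.
Slack = (n − k + 1) − d = 0.
The code is MDS (slack = 0).
Description: the claimed parameters are [11, 9, 3]_16; such a code would be MDS (meets Singleton bound).


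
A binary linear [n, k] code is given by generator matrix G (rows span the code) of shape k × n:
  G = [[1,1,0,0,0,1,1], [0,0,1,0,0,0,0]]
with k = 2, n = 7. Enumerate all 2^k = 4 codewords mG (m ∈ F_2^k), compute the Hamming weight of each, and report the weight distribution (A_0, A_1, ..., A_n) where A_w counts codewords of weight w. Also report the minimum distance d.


Weight distribution: A_0 = 1, A_1 = 1, A_4 = 1, A_5 = 1. Minimum distance d = 1.

Enumerate all 2^2 = 4 messages m ∈ F_2^2.
For each, compute codeword c = mG in F_2^7, then tally its weight.
  m = 00 → c = 0000000, weight = 0.
  m = 10 → c = 1100011, weight = 4.
  m = 01 → c = 0010000, weight = 1.
  m = 11 → c = 1110011, weight = 5.
Tally weights:
  weight 0: 1 codewords.
  weight 1: 1 codewords.
  weight 4: 1 codewords.
  weight 5: 1 codewords.
Minimum distance d = smallest w > 0 with A_w > 0 = 1.
Sanity: Σ A_w = 4 = 2^2 = 4 ✓.


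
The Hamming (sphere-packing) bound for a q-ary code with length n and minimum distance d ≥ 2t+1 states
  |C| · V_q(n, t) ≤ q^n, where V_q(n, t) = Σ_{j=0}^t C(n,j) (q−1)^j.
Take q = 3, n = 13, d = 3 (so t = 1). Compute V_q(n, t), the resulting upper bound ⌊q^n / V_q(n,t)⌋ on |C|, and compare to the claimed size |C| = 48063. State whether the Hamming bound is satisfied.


V_q(n, t) = 27, q^n = 1594323, Hamming bound = 59049, |C| = 48063 ≤ bound (satisfied).

Step 1: Compute V_q(n, t) = Σ_{j=0}^1 C(n, j) (q−1)^j.
  j = 0: C(13,0)·(2)^0 = 1·1 = 1.
  j = 1: C(13,1)·(2)^1 = 13·2 = 26.
  V_q(n, t) = 1 + 26 = 27.
Step 2: q^n = 3^13 = 1594323.
Step 3: Hamming bound ⌊q^n / V_q(n,t)⌋ = ⌊1594323/27⌋ = 59049.
Step 4: Compare |C| = 48063 to 59049: satisfied.
The claimed |C| lies below the Hamming bound.


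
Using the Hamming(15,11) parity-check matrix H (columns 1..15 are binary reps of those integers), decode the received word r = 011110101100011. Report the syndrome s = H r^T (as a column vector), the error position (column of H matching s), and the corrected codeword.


s = (0, 1, 0, 1)^T, error position = 5, corrected codeword c = 011100101100011

Compute s = H r^T mod 2 one row at a time:
  s_1 = 0 + 1 + 1 + 0 + 0 + 0 + 1 + 1 = 4 ≡ 0 (mod 2).
  s_2 = 1 + 1 + 0 + 1 + 0 + 0 + 1 + 1 = 5 ≡ 1 (mod 2).
  s_3 = 1 + 1 + 0 + 1 + 1 + 0 + 1 + 1 = 6 ≡ 0 (mod 2).
  s_4 = 0 + 1 + 1 + 1 + 1 + 0 + 0 + 1 = 5 ≡ 1 (mod 2).
s = (0, 1, 0, 1)^T — this equals column 5 of H (binary 0101), so error is at position 5.
Correct: flip bit 5 of r = 011110101100011 to get c = 011100101100011.


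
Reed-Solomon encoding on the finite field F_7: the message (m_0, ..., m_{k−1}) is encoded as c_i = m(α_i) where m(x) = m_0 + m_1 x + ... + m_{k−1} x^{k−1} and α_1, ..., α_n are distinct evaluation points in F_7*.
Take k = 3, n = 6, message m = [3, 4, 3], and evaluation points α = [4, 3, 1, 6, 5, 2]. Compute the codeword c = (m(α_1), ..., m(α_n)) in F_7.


c = [4, 0, 3, 2, 0, 2]

Message polynomial: m(x) = 3 + 4·x + 3·x^2 (mod 7).
For each evaluation point α_i, compute m(α_i) mod 7:
  α_1 = 4: Horner steps 3 → 2 → 4, so m(4) = 4.
  α_2 = 3: Horner steps 3 → 6 → 0, so m(3) = 0.
  α_3 = 1: Horner steps 3 → 0 → 3, so m(1) = 3.
  α_4 = 6: Horner steps 3 → 1 → 2, so m(6) = 2.
  α_5 = 5: Horner steps 3 → 5 → 0, so m(5) = 0.
  α_6 = 2: Horner steps 3 → 3 → 2, so m(2) = 2.
Codeword c = [4, 0, 3, 2, 0, 2] ∈ F_7^6.


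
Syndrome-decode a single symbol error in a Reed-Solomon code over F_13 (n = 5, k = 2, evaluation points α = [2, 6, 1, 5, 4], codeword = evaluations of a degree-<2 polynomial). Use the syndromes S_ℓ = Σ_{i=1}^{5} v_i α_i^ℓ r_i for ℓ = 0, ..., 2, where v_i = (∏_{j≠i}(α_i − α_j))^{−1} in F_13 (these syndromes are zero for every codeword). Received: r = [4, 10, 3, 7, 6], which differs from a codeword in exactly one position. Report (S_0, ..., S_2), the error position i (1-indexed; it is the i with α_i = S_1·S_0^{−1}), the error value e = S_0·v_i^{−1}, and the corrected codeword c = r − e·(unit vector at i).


S = (2, 12, 7), error at position 2, error magnitude e = 2, c = [4, 8, 3, 7, 6].

Step 1: column multipliers v_i = (∏_{j≠i}(α_i − α_j))^{−1} mod 13.
  i = 1 (α = 2): (2−6)(2−1)(2−5)(2−4) = (−4)·1·(−3)·(−2) = −24 ≡ 2, so v_1 = 2^{−1} = 7 (mod 13).
  i = 2 (α = 6): (6−2)(6−1)(6−5)(6−4) = 4·5·1·2 = 40 ≡ 1, so v_2 = 1^{−1} = 1 (mod 13).
  i = 3 (α = 1): (1−2)(1−6)(1−5)(1−4) = (−1)·(−5)·(−4)·(−3) = 60 ≡ 8, so v_3 = 8^{−1} = 5 (mod 13).
  i = 4 (α = 5): (5−2)(5−6)(5−1)(5−4) = 3·(−1)·4·1 = −12 ≡ 1, so v_4 = 1^{−1} = 1 (mod 13).
  i = 5 (α = 4): (4−2)(4−6)(4−1)(4−5) = 2·(−2)·3·(−1) = 12 ≡ 12, so v_5 = 12^{−1} = 12 (mod 13).
  v = [7, 1, 5, 1, 12].
Step 2: syndromes of r = [4, 10, 3, 7, 6] (all sums mod 13).
  S_0 = Σ v_i r_i = 7·4 + 1·10 + 5·3 + 1·7 + 12·6 = 132 ≡ 2.
  S_1 = Σ v_i α_i r_i = 7·2·4 + 1·6·10 + 5·1·3 + 1·5·7 + 12·4·6 = 454 ≡ 12.
  α_i^2 mod 13 = [4, 10, 1, 12, 3].
  S_2 = Σ v_i α_i^2 r_i = 7·4·4 + 1·10·10 + 5·1·3 + 1·12·7 + 12·3·6 = 527 ≡ 7.
  S = (2, 12, 7) ≠ 0, so r is not a codeword (an error is present).
Step 3: locate the error. For a single error e at position i, S_ℓ = v_i·e·α_i^ℓ, so α_err = S_1/S_0.
  S_0^{−1} = 2^{−1} = 7 (mod 13), so α_err = 12·7 = 84 ≡ 6 = α_2. Error position i = 2.
  Consistency check: S_2/S_1 = 7·12 = 84 ≡ 6 = α_err ✓ (single-error assumption holds).
Step 4: error magnitude e = S_0/v_2 = S_0·∏_{j≠2}(α_2 − α_j) = 2·1 = 2 ≡ 2 (mod 13).
Step 5: correct position 2: c_2 = r_2 − e = 10 − 2 ≡ 8 (mod 13). Hence c = [4, 8, 3, 7, 6].
  Check: interpolating c through the α_i gives m(x) = 2 + 1·x (degree < 2) with m(α_i) = c_i for every i, so c is indeed a codeword.


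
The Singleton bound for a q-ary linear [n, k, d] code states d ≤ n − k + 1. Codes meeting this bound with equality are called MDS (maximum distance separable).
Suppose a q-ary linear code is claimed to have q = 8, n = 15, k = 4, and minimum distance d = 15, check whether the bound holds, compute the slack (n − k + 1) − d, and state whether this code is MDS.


Singleton RHS = n − k + 1 = 12, slack = -3, bound violated (no such code; not MDS).

Singleton bound: d ≤ n − k + 1.
Here n = 15, k = 4, so n − k + 1 = 12.
Given d = 15, check d ≤ 12: NO.
Slack = (n − k + 1) − d = -3.
The slack is negative: d = 15 exceeds n − k + 1 = 12 by 3, so the Singleton bound is violated and no linear [15, 4, 15]_8 code can exist. In particular it is not MDS (MDS requires d = n − k + 1 exactly).
Description: the claimed parameters are [15, 4, 15]_8; such a code would be impossible (violates the Singleton bound).


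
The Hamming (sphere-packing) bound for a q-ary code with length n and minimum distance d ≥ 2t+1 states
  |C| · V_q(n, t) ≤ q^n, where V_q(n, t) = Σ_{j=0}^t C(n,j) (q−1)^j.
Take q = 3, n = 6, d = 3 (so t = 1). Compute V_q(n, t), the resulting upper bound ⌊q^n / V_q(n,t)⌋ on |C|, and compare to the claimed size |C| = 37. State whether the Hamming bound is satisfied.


V_q(n, t) = 13, q^n = 729, Hamming bound = 56, |C| = 37 ≤ bound (satisfied).

Step 1: Compute V_q(n, t) = Σ_{j=0}^1 C(n, j) (q−1)^j.
  j = 0: C(6,0)·(2)^0 = 1·1 = 1.
  j = 1: C(6,1)·(2)^1 = 6·2 = 12.
  V_q(n, t) = 1 + 12 = 13.
Step 2: q^n = 3^6 = 729.
Step 3: Hamming bound ⌊q^n / V_q(n,t)⌋ = ⌊729/13⌋ = 56.
Step 4: Compare |C| = 37 to 56: satisfied.
The claimed |C| lies below the Hamming bound.


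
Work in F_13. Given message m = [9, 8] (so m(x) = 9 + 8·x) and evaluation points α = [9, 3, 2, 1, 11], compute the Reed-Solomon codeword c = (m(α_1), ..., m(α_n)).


c = [3, 7, 12, 4, 6]

Message polynomial: m(x) = 9 + 8·x (mod 13).
For each evaluation point α_i, compute m(α_i) mod 13:
  α_1 = 9: Horner steps 8 → 3, so m(9) = 3.
  α_2 = 3: Horner steps 8 → 7, so m(3) = 7.
  α_3 = 2: Horner steps 8 → 12, so m(2) = 12.
  α_4 = 1: Horner steps 8 → 4, so m(1) = 4.
  α_5 = 11: Horner steps 8 → 6, so m(11) = 6.
Codeword c = [3, 7, 12, 4, 6] ∈ F_13^5.


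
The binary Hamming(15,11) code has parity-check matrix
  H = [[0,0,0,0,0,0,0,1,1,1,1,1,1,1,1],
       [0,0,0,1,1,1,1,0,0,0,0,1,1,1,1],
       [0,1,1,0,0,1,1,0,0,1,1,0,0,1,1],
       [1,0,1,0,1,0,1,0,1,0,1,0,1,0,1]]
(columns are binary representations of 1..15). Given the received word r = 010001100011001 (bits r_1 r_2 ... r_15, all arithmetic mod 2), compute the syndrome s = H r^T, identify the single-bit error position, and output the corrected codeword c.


s = (1, 0, 1, 1)^T, error position = 11, corrected codeword c = 010001100001001

Compute s = H r^T mod 2 one row at a time:
  s_1 = 0 + 0 + 0 + 1 + 1 + 0 + 0 + 1 = 3 ≡ 1 (mod 2).
  s_2 = 0 + 0 + 1 + 1 + 1 + 0 + 0 + 1 = 4 ≡ 0 (mod 2).
  s_3 = 1 + 0 + 1 + 1 + 0 + 1 + 0 + 1 = 5 ≡ 1 (mod 2).
  s_4 = 0 + 0 + 0 + 1 + 0 + 1 + 0 + 1 = 3 ≡ 1 (mod 2).
s = (1, 0, 1, 1)^T — this equals column 11 of H (binary 1011), so error is at position 11.
Correct: flip bit 11 of r = 010001100011001 to get c = 010001100001001.


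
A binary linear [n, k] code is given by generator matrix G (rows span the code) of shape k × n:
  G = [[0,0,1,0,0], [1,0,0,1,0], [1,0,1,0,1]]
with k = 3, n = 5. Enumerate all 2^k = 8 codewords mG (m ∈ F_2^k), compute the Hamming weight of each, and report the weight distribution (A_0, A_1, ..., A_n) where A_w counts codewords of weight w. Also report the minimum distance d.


Weight distribution: A_0 = 1, A_1 = 1, A_2 = 3, A_3 = 3. Minimum distance d = 1.

Enumerate all 2^3 = 8 messages m ∈ F_2^3.
For each, compute codeword c = mG in F_2^5, then tally its weight.
  m = 000 → c = 00000, weight = 0.
  m = 100 → c = 00100, weight = 1.
  m = 010 → c = 10010, weight = 2.
  m = 110 → c = 10110, weight = 3.
  m = 001 → c = 10101, weight = 3.
  m = 101 → c = 10001, weight = 2.
  m = 011 → c = 00111, weight = 3.
  m = 111 → c = 00011, weight = 2.
Tally weights:
  weight 0: 1 codewords.
  weight 1: 1 codewords.
  weight 2: 3 codewords.
  weight 3: 3 codewords.
Minimum distance d = smallest w > 0 with A_w > 0 = 1.
Sanity: Σ A_w = 8 = 2^3 = 8 ✓.


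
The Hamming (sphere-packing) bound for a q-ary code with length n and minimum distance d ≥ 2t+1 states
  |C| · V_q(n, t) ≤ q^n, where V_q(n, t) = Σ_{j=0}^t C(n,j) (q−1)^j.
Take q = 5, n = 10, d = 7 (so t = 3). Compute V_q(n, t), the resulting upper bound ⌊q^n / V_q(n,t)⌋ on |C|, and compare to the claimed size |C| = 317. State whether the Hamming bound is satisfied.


V_q(n, t) = 8441, q^n = 9765625, Hamming bound = 1156, |C| = 317 ≤ bound (satisfied).

Step 1: Compute V_q(n, t) = Σ_{j=0}^3 C(n, j) (q−1)^j.
  j = 0: C(10,0)·(4)^0 = 1·1 = 1.
  j = 1: C(10,1)·(4)^1 = 10·4 = 40.
  j = 2: C(10,2)·(4)^2 = 45·16 = 720.
  j = 3: C(10,3)·(4)^3 = 120·64 = 7680.
  V_q(n, t) = 1 + 40 + 720 + 7680 = 8441.
Step 2: q^n = 5^10 = 9765625.
Step 3: Hamming bound ⌊q^n / V_q(n,t)⌋ = ⌊9765625/8441⌋ = 1156.
Step 4: Compare |C| = 317 to 1156: satisfied.
The claimed |C| lies below the Hamming bound.


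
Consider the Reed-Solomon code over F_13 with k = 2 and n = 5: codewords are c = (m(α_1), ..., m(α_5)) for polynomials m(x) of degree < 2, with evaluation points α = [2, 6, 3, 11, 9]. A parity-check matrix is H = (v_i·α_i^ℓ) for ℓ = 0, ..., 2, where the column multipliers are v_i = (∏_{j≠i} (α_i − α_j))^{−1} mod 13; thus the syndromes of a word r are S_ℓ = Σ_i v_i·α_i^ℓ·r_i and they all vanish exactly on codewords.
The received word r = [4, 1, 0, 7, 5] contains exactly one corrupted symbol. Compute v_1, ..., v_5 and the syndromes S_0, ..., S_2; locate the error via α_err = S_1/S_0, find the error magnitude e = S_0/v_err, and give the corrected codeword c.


S = (2, 5, 6), error at position 5, error magnitude e = 3, c = [4, 1, 0, 7, 2].

Step 1: column multipliers v_i = (∏_{j≠i}(α_i − α_j))^{−1} mod 13.
  i = 1 (α = 2): (2−6)(2−3)(2−11)(2−9) = (−4)·(−1)·(−9)·(−7) = 252 ≡ 5, so v_1 = 5^{−1} = 8 (mod 13).
  i = 2 (α = 6): (6−2)(6−3)(6−11)(6−9) = 4·3·(−5)·(−3) = 180 ≡ 11, so v_2 = 11^{−1} = 6 (mod 13).
  i = 3 (α = 3): (3−2)(3−6)(3−11)(3−9) = 1·(−3)·(−8)·(−6) = −144 ≡ 12, so v_3 = 12^{−1} = 12 (mod 13).
  i = 4 (α = 11): (11−2)(11−6)(11−3)(11−9) = 9·5·8·2 = 720 ≡ 5, so v_4 = 5^{−1} = 8 (mod 13).
  i = 5 (α = 9): (9−2)(9−6)(9−3)(9−11) = 7·3·6·(−2) = −252 ≡ 8, so v_5 = 8^{−1} = 5 (mod 13).
  v = [8, 6, 12, 8, 5].
Step 2: syndromes of r = [4, 1, 0, 7, 5] (all sums mod 13).
  S_0 = Σ v_i r_i = 8·4 + 6·1 + 12·0 + 8·7 + 5·5 = 119 ≡ 2.
  S_1 = Σ v_i α_i r_i = 8·2·4 + 6·6·1 + 12·3·0 + 8·11·7 + 5·9·5 = 941 ≡ 5.
  α_i^2 mod 13 = [4, 10, 9, 4, 3].
  S_2 = Σ v_i α_i^2 r_i = 8·4·4 + 6·10·1 + 12·9·0 + 8·4·7 + 5·3·5 = 487 ≡ 6.
  S = (2, 5, 6) ≠ 0, so r is not a codeword (an error is present).
Step 3: locate the error. For a single error e at position i, S_ℓ = v_i·e·α_i^ℓ, so α_err = S_1/S_0.
  S_0^{−1} = 2^{−1} = 7 (mod 13), so α_err = 5·7 = 35 ≡ 9 = α_5. Error position i = 5.
  Consistency check: S_2/S_1 = 6·8 = 48 ≡ 9 = α_err ✓ (single-error assumption holds).
Step 4: error magnitude e = S_0/v_5 = S_0·∏_{j≠5}(α_5 − α_j) = 2·8 = 16 ≡ 3 (mod 13).
Step 5: correct position 5: c_5 = r_5 − e = 5 − 3 ≡ 2 (mod 13). Hence c = [4, 1, 0, 7, 2].
  Check: interpolating c through the α_i gives m(x) = 12 + 9·x (degree < 2) with m(α_i) = c_i for every i, so c is indeed a codeword.


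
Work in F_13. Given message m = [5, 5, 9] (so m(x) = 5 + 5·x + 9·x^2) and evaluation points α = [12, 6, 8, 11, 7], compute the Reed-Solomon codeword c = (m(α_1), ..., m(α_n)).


c = [9, 8, 10, 5, 0]

Message polynomial: m(x) = 5 + 5·x + 9·x^2 (mod 13).
For each evaluation point α_i, compute m(α_i) mod 13:
  α_1 = 12: Horner steps 9 → 9 → 9, so m(12) = 9.
  α_2 = 6: Horner steps 9 → 7 → 8, so m(6) = 8.
  α_3 = 8: Horner steps 9 → 12 → 10, so m(8) = 10.
  α_4 = 11: Horner steps 9 → 0 → 5, so m(11) = 5.
  α_5 = 7: Horner steps 9 → 3 → 0, so m(7) = 0.
Codeword c = [9, 8, 10, 5, 0] ∈ F_13^5.


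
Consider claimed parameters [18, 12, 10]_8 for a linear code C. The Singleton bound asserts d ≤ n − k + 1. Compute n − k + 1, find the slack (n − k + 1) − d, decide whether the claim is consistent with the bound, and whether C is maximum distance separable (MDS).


Singleton RHS = n − k + 1 = 7, slack = -3, bound violated (no such code; not MDS).

Singleton bound: d ≤ n − k + 1.
Here n = 18, k = 12, so n − k + 1 = 7.
Given d = 10, check d ≤ 7: NO.
Slack = (n − k + 1) − d = -3.
The slack is negative: d = 10 exceeds n − k + 1 = 7 by 3, so the Singleton bound is violated and no linear [18, 12, 10]_8 code can exist. In particular it is not MDS (MDS requires d = n − k + 1 exactly).
Description: the claimed parameters are [18, 12, 10]_8; such a code would be impossible (violates the Singleton bound).


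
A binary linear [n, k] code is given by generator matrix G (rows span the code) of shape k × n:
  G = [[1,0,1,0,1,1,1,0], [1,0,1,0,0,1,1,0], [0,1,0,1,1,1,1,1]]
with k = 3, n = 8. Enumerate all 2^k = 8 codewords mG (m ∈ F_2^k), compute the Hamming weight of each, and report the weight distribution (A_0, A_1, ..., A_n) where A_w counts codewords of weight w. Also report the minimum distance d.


Weight distribution: A_0 = 1, A_1 = 1, A_4 = 1, A_5 = 3, A_6 = 2. Minimum distance d = 1.

Enumerate all 2^3 = 8 messages m ∈ F_2^3.
For each, compute codeword c = mG in F_2^8, then tally its weight.
  m = 000 → c = 00000000, weight = 0.
  m = 100 → c = 10101110, weight = 5.
  m = 010 → c = 10100110, weight = 4.
  m = 110 → c = 00001000, weight = 1.
  m = 001 → c = 01011111, weight = 6.
  m = 101 → c = 11110001, weight = 5.
  m = 011 → c = 11111001, weight = 6.
  m = 111 → c = 01010111, weight = 5.
Tally weights:
  weight 0: 1 codewords.
  weight 1: 1 codewords.
  weight 4: 1 codewords.
  weight 5: 3 codewords.
  weight 6: 2 codewords.
Minimum distance d = smallest w > 0 with A_w > 0 = 1.
Sanity: Σ A_w = 8 = 2^3 = 8 ✓.


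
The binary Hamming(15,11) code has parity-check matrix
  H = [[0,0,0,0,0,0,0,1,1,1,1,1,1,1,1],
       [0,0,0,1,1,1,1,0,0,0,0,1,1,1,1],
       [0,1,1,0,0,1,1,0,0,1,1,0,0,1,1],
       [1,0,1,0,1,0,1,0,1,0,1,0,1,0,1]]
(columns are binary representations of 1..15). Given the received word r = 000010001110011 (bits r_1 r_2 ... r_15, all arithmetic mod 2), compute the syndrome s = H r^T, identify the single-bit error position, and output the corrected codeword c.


s = (1, 1, 0, 0)^T, error position = 12, corrected codeword c = 000010001111011

Compute s = H r^T mod 2 one row at a time:
  s_1 = 0 + 1 + 1 + 1 + 0 + 0 + 1 + 1 = 5 ≡ 1 (mod 2).
  s_2 = 0 + 1 + 0 + 0 + 0 + 0 + 1 + 1 = 3 ≡ 1 (mod 2).
  s_3 = 0 + 0 + 0 + 0 + 1 + 1 + 1 + 1 = 4 ≡ 0 (mod 2).
  s_4 = 0 + 0 + 1 + 0 + 1 + 1 + 0 + 1 = 4 ≡ 0 (mod 2).
s = (1, 1, 0, 0)^T — this equals column 12 of H (binary 1100), so error is at position 12.
Correct: flip bit 12 of r = 000010001110011 to get c = 000010001111011.


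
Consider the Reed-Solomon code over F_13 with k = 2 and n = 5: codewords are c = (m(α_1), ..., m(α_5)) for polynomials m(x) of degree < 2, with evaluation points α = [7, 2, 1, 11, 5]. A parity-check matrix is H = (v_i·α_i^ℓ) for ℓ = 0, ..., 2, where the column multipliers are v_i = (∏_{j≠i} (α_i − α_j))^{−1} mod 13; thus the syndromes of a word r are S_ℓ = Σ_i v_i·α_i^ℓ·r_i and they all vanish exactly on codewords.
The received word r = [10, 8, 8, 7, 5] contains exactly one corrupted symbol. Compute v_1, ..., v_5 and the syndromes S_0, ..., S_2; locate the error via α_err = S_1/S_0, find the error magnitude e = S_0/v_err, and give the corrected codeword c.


S = (7, 1, 2), error at position 2, error magnitude e = 4, c = [10, 4, 8, 7, 5].

Step 1: column multipliers v_i = (∏_{j≠i}(α_i − α_j))^{−1} mod 13.
  i = 1 (α = 7): (7−2)(7−1)(7−11)(7−5) = 5·6·(−4)·2 = −240 ≡ 7, so v_1 = 7^{−1} = 2 (mod 13).
  i = 2 (α = 2): (2−7)(2−1)(2−11)(2−5) = (−5)·1·(−9)·(−3) = −135 ≡ 8, so v_2 = 8^{−1} = 5 (mod 13).
  i = 3 (α = 1): (1−7)(1−2)(1−11)(1−5) = (−6)·(−1)·(−10)·(−4) = 240 ≡ 6, so v_3 = 6^{−1} = 11 (mod 13).
  i = 4 (α = 11): (11−7)(11−2)(11−1)(11−5) = 4·9·10·6 = 2160 ≡ 2, so v_4 = 2^{−1} = 7 (mod 13).
  i = 5 (α = 5): (5−7)(5−2)(5−1)(5−11) = (−2)·3·4·(−6) = 144 ≡ 1, so v_5 = 1^{−1} = 1 (mod 13).
  v = [2, 5, 11, 7, 1].
Step 2: syndromes of r = [10, 8, 8, 7, 5] (all sums mod 13).
  S_0 = Σ v_i r_i = 2·10 + 5·8 + 11·8 + 7·7 + 1·5 = 202 ≡ 7.
  S_1 = Σ v_i α_i r_i = 2·7·10 + 5·2·8 + 11·1·8 + 7·11·7 + 1·5·5 = 872 ≡ 1.
  α_i^2 mod 13 = [10, 4, 1, 4, 12].
  S_2 = Σ v_i α_i^2 r_i = 2·10·10 + 5·4·8 + 11·1·8 + 7·4·7 + 1·12·5 = 704 ≡ 2.
  S = (7, 1, 2) ≠ 0, so r is not a codeword (an error is present).
Step 3: locate the error. For a single error e at position i, S_ℓ = v_i·e·α_i^ℓ, so α_err = S_1/S_0.
  S_0^{−1} = 7^{−1} = 2 (mod 13), so α_err = 1·2 = 2 ≡ 2 = α_2. Error position i = 2.
  Consistency check: S_2/S_1 = 2·1 = 2 ≡ 2 = α_err ✓ (single-error assumption holds).
Step 4: error magnitude e = S_0/v_2 = S_0·∏_{j≠2}(α_2 − α_j) = 7·8 = 56 ≡ 4 (mod 13).
Step 5: correct position 2: c_2 = r_2 − e = 8 − 4 ≡ 4 (mod 13). Hence c = [10, 4, 8, 7, 5].
  Check: interpolating c through the α_i gives m(x) = 12 + 9·x (degree < 2) with m(α_i) = c_i for every i, so c is indeed a codeword.
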